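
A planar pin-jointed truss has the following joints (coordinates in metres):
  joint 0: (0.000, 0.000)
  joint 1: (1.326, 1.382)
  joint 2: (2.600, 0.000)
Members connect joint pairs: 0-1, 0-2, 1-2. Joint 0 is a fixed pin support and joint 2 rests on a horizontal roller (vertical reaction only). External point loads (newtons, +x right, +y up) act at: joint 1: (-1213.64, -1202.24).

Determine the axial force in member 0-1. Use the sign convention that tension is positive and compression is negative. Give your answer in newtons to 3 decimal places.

-1710.416

N=3 nodes, M=3 members, R=3 reactions → 2N=6, M+R=6
member 0 (0-1): L=1.9153, (cx,cy)=(0.6923,0.7216)
member 1 (0-2): L=2.6000, (cx,cy)=(1.0000,0.0000)
member 2 (1-2): L=1.8796, (cx,cy)=(0.6778,-0.7353)
solve A·x = −loads:
  F[0-1] = -1710.4165 N (compression)
  F[0-2] = -29.4568 N (compression)
  F[1-2] = +43.4598 N (tension)
  Rx@0 = +1213.6400 N
  Ry@0 = +1234.1939 N
  Ry@2 = -31.9539 N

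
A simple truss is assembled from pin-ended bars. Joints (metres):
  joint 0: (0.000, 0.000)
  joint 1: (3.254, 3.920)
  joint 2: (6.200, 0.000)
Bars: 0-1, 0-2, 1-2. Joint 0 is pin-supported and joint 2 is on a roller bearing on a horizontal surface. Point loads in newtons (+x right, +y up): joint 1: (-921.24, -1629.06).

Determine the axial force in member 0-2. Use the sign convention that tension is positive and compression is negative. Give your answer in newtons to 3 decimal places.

N=3 nodes, M=3 members, R=3 reactions → 2N=6, M+R=6
member 0 (0-1): L=5.0946, (cx,cy)=(0.6387,0.7694)
member 1 (0-2): L=6.2000, (cx,cy)=(1.0000,0.0000)
member 2 (1-2): L=4.9036, (cx,cy)=(0.6008,-0.7994)
solve A·x = −loads:
  F[0-1] = -1763.0004 N (compression)
  F[0-2] = +204.8164 N (tension)
  F[1-2] = -340.9159 N (compression)
  Rx@0 = +921.2400 N
  Ry@0 = +1356.5277 N
  Ry@2 = +272.5323 N

204.816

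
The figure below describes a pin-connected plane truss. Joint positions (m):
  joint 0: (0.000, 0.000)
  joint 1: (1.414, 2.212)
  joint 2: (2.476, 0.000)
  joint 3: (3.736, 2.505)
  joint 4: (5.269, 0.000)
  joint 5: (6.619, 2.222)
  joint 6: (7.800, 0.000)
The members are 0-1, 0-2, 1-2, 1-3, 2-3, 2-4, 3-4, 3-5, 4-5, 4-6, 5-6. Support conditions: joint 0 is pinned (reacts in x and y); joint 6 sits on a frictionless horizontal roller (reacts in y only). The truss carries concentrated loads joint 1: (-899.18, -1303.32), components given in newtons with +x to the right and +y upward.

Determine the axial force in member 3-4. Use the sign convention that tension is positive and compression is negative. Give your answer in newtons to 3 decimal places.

N=7 nodes, M=11 members, R=3 reactions → 2N=14, M+R=14
member 0 (0-1): L=2.6253, (cx,cy)=(0.5386,0.8426)
member 1 (0-2): L=2.4760, (cx,cy)=(1.0000,0.0000)
member 2 (1-2): L=2.4537, (cx,cy)=(0.4328,-0.9015)
member 3 (1-3): L=2.3404, (cx,cy)=(0.9921,0.1252)
member 4 (2-3): L=2.8040, (cx,cy)=(0.4494,0.8934)
member 5 (2-4): L=2.7930, (cx,cy)=(1.0000,0.0000)
member 6 (3-4): L=2.9369, (cx,cy)=(0.5220,-0.8530)
member 7 (3-5): L=2.8969, (cx,cy)=(0.9952,-0.0977)
member 8 (4-5): L=2.6000, (cx,cy)=(0.5192,0.8546)
member 9 (4-6): L=2.5310, (cx,cy)=(1.0000,0.0000)
member 10 (5-6): L=2.5164, (cx,cy)=(0.4693,-0.8830)
solve A·x = −loads:
  F[0-1] = -1569.0833 N (compression)
  F[0-2] = -54.0723 N (compression)
  F[1-2] = +26.7261 N (tension)
  F[1-3] = +42.8420 N (tension)
  F[2-3] = -26.9693 N (compression)
  F[2-4] = -30.3862 N (compression)
  F[3-4] = +19.6416 N (tension)
  F[3-5] = +20.2303 N (tension)
  F[4-5] = -19.6031 N (compression)
  F[4-6] = -9.9549 N (compression)
  F[5-6] = +21.2109 N (tension)
  Rx@0 = +899.1800 N
  Ry@0 = +1322.0497 N
  Ry@6 = -18.7297 N

19.642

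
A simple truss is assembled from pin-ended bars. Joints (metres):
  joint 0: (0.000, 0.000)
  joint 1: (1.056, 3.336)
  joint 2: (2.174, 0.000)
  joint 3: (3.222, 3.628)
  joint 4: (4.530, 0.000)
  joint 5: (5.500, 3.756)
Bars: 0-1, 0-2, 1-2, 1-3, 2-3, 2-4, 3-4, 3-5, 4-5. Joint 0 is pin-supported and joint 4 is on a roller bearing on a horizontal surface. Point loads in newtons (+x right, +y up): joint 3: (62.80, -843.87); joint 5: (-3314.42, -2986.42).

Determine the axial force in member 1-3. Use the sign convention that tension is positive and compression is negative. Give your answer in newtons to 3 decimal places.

N=6 nodes, M=9 members, R=3 reactions → 2N=12, M+R=12
member 0 (0-1): L=3.4991, (cx,cy)=(0.3018,0.9534)
member 1 (0-2): L=2.1740, (cx,cy)=(1.0000,0.0000)
member 2 (1-2): L=3.5184, (cx,cy)=(0.3178,-0.9482)
member 3 (1-3): L=2.1856, (cx,cy)=(0.9910,0.1336)
member 4 (2-3): L=3.7763, (cx,cy)=(0.2775,0.9607)
member 5 (2-4): L=2.3560, (cx,cy)=(1.0000,0.0000)
member 6 (3-4): L=3.8566, (cx,cy)=(0.3392,-0.9407)
member 7 (3-5): L=2.2816, (cx,cy)=(0.9984,0.0561)
member 8 (4-5): L=3.8792, (cx,cy)=(0.2500,0.9682)
solve A·x = −loads:
  F[0-1] = -2414.5836 N (compression)
  F[0-2] = -2522.9281 N (compression)
  F[1-2] = +2223.7641 N (tension)
  F[1-3] = -1448.3039 N (compression)
  F[2-3] = -2194.7148 N (compression)
  F[2-4] = -1207.2273 N (compression)
  F[3-4] = +1395.8649 N (tension)
  F[3-5] = -2584.6851 N (compression)
  F[4-5] = -2934.6408 N (compression)
  Rx@0 = +3251.6200 N
  Ry@0 = +2302.0039 N
  Ry@4 = +1528.2861 N

-1448.304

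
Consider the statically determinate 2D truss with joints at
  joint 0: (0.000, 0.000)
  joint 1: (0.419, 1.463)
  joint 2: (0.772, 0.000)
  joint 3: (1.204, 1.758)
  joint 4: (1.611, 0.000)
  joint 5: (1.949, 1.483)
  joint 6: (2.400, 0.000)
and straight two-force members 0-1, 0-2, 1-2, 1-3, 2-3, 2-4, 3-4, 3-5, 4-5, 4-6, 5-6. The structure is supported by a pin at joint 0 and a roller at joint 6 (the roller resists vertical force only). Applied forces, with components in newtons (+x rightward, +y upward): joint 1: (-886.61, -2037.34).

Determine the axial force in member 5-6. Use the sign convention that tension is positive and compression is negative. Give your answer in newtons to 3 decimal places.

193.133

N=7 nodes, M=11 members, R=3 reactions → 2N=14, M+R=14
member 0 (0-1): L=1.5218, (cx,cy)=(0.2753,0.9614)
member 1 (0-2): L=0.7720, (cx,cy)=(1.0000,0.0000)
member 2 (1-2): L=1.5050, (cx,cy)=(0.2346,-0.9721)
member 3 (1-3): L=0.8386, (cx,cy)=(0.9361,0.3518)
member 4 (2-3): L=1.8103, (cx,cy)=(0.2386,0.9711)
member 5 (2-4): L=0.8390, (cx,cy)=(1.0000,0.0000)
member 6 (3-4): L=1.8045, (cx,cy)=(0.2255,-0.9742)
member 7 (3-5): L=0.7941, (cx,cy)=(0.9381,-0.3463)
member 8 (4-5): L=1.5210, (cx,cy)=(0.2222,0.9750)
member 9 (4-6): L=0.7890, (cx,cy)=(1.0000,0.0000)
member 10 (5-6): L=1.5501, (cx,cy)=(0.2910,-0.9567)
solve A·x = −loads:
  F[0-1] = -2311.4544 N (compression)
  F[0-2] = -250.2005 N (compression)
  F[1-2] = +262.9588 N (tension)
  F[1-3] = +201.3949 N (tension)
  F[2-3] = -263.2279 N (compression)
  F[2-4] = -125.7073 N (compression)
  F[3-4] = +155.3072 N (tension)
  F[3-5] = +96.6586 N (tension)
  F[4-5] = -155.1854 N (compression)
  F[4-6] = -56.1932 N (compression)
  F[5-6] = +193.1327 N (tension)
  Rx@0 = +886.6100 N
  Ry@0 = +2222.1171 N
  Ry@6 = -184.7771 N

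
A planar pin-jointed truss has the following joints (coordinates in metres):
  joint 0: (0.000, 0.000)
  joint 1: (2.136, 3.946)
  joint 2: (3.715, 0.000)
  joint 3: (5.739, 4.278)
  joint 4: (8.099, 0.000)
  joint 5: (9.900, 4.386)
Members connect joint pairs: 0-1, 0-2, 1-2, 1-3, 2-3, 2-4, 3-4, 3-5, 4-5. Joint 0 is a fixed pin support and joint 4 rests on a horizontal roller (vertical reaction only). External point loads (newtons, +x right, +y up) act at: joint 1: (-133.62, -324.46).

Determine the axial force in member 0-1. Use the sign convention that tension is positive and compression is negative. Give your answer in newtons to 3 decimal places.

-345.670

N=6 nodes, M=9 members, R=3 reactions → 2N=12, M+R=12
member 0 (0-1): L=4.4870, (cx,cy)=(0.4760,0.8794)
member 1 (0-2): L=3.7150, (cx,cy)=(1.0000,0.0000)
member 2 (1-2): L=4.2502, (cx,cy)=(0.3715,-0.9284)
member 3 (1-3): L=3.6183, (cx,cy)=(0.9958,0.0918)
member 4 (2-3): L=4.7326, (cx,cy)=(0.4277,0.9039)
member 5 (2-4): L=4.3840, (cx,cy)=(1.0000,0.0000)
member 6 (3-4): L=4.8858, (cx,cy)=(0.4830,-0.8756)
member 7 (3-5): L=4.1624, (cx,cy)=(0.9997,0.0259)
member 8 (4-5): L=4.7414, (cx,cy)=(0.3798,0.9250)
solve A·x = −loads:
  F[0-1] = -345.6700 N (compression)
  F[0-2] = +30.9324 N (tension)
  F[1-2] = -24.2242 N (compression)
  F[1-3] = -22.0257 N (compression)
  F[2-3] = +24.8806 N (tension)
  F[2-4] = +11.2922 N (tension)
  F[3-4] = -23.3776 N (compression)
  F[3-5] = +0.0000 N (tension)
  F[4-5] = -0.0000 N (compression)
  Rx@0 = +133.6200 N
  Ry@0 = +303.9906 N
  Ry@4 = +20.4694 N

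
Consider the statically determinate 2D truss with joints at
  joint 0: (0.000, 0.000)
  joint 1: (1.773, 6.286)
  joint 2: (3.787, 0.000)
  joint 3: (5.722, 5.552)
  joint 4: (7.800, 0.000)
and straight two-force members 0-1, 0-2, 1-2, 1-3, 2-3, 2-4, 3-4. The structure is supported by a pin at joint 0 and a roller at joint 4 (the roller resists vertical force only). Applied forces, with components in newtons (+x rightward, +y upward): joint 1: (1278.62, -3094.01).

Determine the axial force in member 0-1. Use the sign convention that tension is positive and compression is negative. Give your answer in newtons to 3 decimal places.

N=5 nodes, M=7 members, R=3 reactions → 2N=10, M+R=10
member 0 (0-1): L=6.5313, (cx,cy)=(0.2715,0.9624)
member 1 (0-2): L=3.7870, (cx,cy)=(1.0000,0.0000)
member 2 (1-2): L=6.6008, (cx,cy)=(0.3051,-0.9523)
member 3 (1-3): L=4.0166, (cx,cy)=(0.9832,-0.1827)
member 4 (2-3): L=5.8795, (cx,cy)=(0.3291,0.9443)
member 5 (2-4): L=4.0130, (cx,cy)=(1.0000,0.0000)
member 6 (3-4): L=5.9281, (cx,cy)=(0.3505,-0.9366)
solve A·x = −loads:
  F[0-1] = -1413.3545 N (compression)
  F[0-2] = +1662.2946 N (tension)
  F[1-2] = -1590.8369 N (compression)
  F[1-3] = -1197.0609 N (compression)
  F[2-3] = +1604.3525 N (tension)
  F[2-4] = +648.8992 N (tension)
  F[3-4] = -1851.1850 N (compression)
  Rx@0 = -1278.6200 N
  Ry@0 = +1360.2811 N
  Ry@4 = +1733.7289 N

-1413.355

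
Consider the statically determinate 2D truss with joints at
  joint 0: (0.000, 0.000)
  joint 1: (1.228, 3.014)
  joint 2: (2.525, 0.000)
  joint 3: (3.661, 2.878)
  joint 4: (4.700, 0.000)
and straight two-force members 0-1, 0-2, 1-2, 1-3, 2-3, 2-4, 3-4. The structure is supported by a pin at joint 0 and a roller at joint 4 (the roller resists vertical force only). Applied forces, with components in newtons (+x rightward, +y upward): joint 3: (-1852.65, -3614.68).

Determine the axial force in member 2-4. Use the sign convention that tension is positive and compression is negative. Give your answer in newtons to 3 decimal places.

606.921

N=5 nodes, M=7 members, R=3 reactions → 2N=10, M+R=10
member 0 (0-1): L=3.2546, (cx,cy)=(0.3773,0.9261)
member 1 (0-2): L=2.5250, (cx,cy)=(1.0000,0.0000)
member 2 (1-2): L=3.2812, (cx,cy)=(0.3953,-0.9186)
member 3 (1-3): L=2.4368, (cx,cy)=(0.9984,-0.0558)
member 4 (2-3): L=3.0941, (cx,cy)=(0.3672,0.9302)
member 5 (2-4): L=2.1750, (cx,cy)=(1.0000,0.0000)
member 6 (3-4): L=3.0598, (cx,cy)=(0.3396,-0.9406)
solve A·x = −loads:
  F[0-1] = -2087.8523 N (compression)
  F[0-2] = -1064.8691 N (compression)
  F[1-2] = +2205.9557 N (tension)
  F[1-3] = -1662.3417 N (compression)
  F[2-3] = -2178.4447 N (compression)
  F[2-4] = +606.9206 N (tension)
  F[3-4] = -1787.3518 N (compression)
  Rx@0 = +1852.6500 N
  Ry@0 = +1933.5275 N
  Ry@4 = +1681.1525 N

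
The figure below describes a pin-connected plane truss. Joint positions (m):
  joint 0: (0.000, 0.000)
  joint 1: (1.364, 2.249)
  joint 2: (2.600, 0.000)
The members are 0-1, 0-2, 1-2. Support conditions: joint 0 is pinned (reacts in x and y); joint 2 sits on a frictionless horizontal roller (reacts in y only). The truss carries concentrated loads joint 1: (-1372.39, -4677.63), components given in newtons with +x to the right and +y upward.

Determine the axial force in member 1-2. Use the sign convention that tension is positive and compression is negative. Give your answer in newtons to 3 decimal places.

-1445.549

N=3 nodes, M=3 members, R=3 reactions → 2N=6, M+R=6
member 0 (0-1): L=2.6303, (cx,cy)=(0.5186,0.8550)
member 1 (0-2): L=2.6000, (cx,cy)=(1.0000,0.0000)
member 2 (1-2): L=2.5663, (cx,cy)=(0.4816,-0.8764)
solve A·x = −loads:
  F[0-1] = -3989.0685 N (compression)
  F[0-2] = +696.2265 N (tension)
  F[1-2] = -1445.5494 N (compression)
  Rx@0 = +1372.3900 N
  Ry@0 = +3410.7907 N
  Ry@2 = +1266.8393 N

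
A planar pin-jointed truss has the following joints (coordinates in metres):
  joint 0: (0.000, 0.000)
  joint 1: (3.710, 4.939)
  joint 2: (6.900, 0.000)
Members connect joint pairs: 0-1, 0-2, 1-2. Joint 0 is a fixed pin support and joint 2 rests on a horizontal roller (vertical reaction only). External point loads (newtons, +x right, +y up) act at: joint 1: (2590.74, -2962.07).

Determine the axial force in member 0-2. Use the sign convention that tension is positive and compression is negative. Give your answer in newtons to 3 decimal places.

2226.408

N=3 nodes, M=3 members, R=3 reactions → 2N=6, M+R=6
member 0 (0-1): L=6.1772, (cx,cy)=(0.6006,0.7996)
member 1 (0-2): L=6.9000, (cx,cy)=(1.0000,0.0000)
member 2 (1-2): L=5.8796, (cx,cy)=(0.5426,-0.8400)
solve A·x = −loads:
  F[0-1] = +606.6182 N (tension)
  F[0-2] = +2226.4078 N (tension)
  F[1-2] = -4103.5770 N (compression)
  Rx@0 = -2590.7400 N
  Ry@0 = -485.0234 N
  Ry@2 = +3447.0934 N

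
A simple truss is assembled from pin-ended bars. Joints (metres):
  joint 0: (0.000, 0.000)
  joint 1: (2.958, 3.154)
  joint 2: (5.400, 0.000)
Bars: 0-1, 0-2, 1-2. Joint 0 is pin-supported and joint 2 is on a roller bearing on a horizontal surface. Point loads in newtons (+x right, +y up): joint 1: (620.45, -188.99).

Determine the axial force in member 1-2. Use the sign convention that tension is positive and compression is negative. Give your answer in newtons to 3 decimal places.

N=3 nodes, M=3 members, R=3 reactions → 2N=6, M+R=6
member 0 (0-1): L=4.3241, (cx,cy)=(0.6841,0.7294)
member 1 (0-2): L=5.4000, (cx,cy)=(1.0000,0.0000)
member 2 (1-2): L=3.9889, (cx,cy)=(0.6122,-0.7907)
solve A·x = −loads:
  F[0-1] = +379.6552 N (tension)
  F[0-2] = +360.7356 N (tension)
  F[1-2] = -589.2414 N (compression)
  Rx@0 = -620.4500 N
  Ry@0 = -276.9233 N
  Ry@2 = +465.9133 N

-589.241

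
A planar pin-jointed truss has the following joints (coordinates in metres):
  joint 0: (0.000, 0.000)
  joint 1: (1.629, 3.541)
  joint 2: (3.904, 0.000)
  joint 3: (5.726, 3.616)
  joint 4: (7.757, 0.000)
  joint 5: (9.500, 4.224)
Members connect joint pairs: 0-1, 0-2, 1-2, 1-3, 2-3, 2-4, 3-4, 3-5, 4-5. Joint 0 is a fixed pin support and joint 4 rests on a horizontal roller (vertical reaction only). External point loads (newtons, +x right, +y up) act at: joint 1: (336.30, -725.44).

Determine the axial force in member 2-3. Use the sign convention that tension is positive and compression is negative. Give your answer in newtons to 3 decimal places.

349.239

N=6 nodes, M=9 members, R=3 reactions → 2N=12, M+R=12
member 0 (0-1): L=3.8977, (cx,cy)=(0.4179,0.9085)
member 1 (0-2): L=3.9040, (cx,cy)=(1.0000,0.0000)
member 2 (1-2): L=4.2088, (cx,cy)=(0.5405,-0.8413)
member 3 (1-3): L=4.0977, (cx,cy)=(0.9998,0.0183)
member 4 (2-3): L=4.0491, (cx,cy)=(0.4500,0.8930)
member 5 (2-4): L=3.8530, (cx,cy)=(1.0000,0.0000)
member 6 (3-4): L=4.1473, (cx,cy)=(0.4897,-0.8719)
member 7 (3-5): L=3.8227, (cx,cy)=(0.9873,0.1591)
member 8 (4-5): L=4.5695, (cx,cy)=(0.3814,0.9244)
solve A·x = −loads:
  F[0-1] = -461.8466 N (compression)
  F[0-2] = +529.3220 N (tension)
  F[1-2] = -370.7066 N (compression)
  F[1-3] = -328.9993 N (compression)
  F[2-3] = +349.2395 N (tension)
  F[2-4] = +171.7942 N (tension)
  F[3-4] = -350.8069 N (compression)
  F[3-5] = -0.0000 N (compression)
  F[4-5] = +0.0000 N (tension)
  Rx@0 = -336.3000 N
  Ry@0 = +419.5769 N
  Ry@4 = +305.8631 N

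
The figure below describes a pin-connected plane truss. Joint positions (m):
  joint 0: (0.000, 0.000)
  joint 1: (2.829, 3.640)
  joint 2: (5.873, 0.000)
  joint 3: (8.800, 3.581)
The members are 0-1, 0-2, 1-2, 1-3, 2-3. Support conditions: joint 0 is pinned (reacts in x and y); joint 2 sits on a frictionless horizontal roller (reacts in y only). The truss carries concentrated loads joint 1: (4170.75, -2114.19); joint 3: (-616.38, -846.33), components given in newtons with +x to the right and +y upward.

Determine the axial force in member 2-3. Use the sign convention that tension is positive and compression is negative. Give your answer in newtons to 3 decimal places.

N=4 nodes, M=5 members, R=3 reactions → 2N=8, M+R=8
member 0 (0-1): L=4.6101, (cx,cy)=(0.6137,0.7896)
member 1 (0-2): L=5.8730, (cx,cy)=(1.0000,0.0000)
member 2 (1-2): L=4.7451, (cx,cy)=(0.6415,-0.7671)
member 3 (1-3): L=5.9713, (cx,cy)=(1.0000,-0.0099)
member 4 (2-3): L=4.6250, (cx,cy)=(0.6329,0.7743)
solve A·x = −loads:
  F[0-1] = +1944.2655 N (tension)
  F[0-2] = +2361.2613 N (tension)
  F[1-2] = -4758.1817 N (compression)
  F[1-3] = +74.7840 N (tension)
  F[2-3] = -1092.1204 N (compression)
  Rx@0 = -3554.3700 N
  Ry@0 = -1535.1416 N
  Ry@2 = +4495.6616 N

-1092.120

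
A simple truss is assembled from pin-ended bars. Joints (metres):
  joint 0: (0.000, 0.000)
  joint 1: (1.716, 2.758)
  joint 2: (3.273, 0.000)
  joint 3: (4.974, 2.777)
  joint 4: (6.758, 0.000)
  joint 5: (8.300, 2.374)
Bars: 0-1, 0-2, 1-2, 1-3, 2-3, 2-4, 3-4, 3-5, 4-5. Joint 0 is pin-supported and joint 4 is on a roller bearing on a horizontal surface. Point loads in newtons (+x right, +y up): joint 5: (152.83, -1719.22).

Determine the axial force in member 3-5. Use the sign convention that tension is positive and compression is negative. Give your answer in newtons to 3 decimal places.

N=6 nodes, M=9 members, R=3 reactions → 2N=12, M+R=12
member 0 (0-1): L=3.2483, (cx,cy)=(0.5283,0.8491)
member 1 (0-2): L=3.2730, (cx,cy)=(1.0000,0.0000)
member 2 (1-2): L=3.1671, (cx,cy)=(0.4916,-0.8708)
member 3 (1-3): L=3.2581, (cx,cy)=(1.0000,0.0058)
member 4 (2-3): L=3.2566, (cx,cy)=(0.5223,0.8527)
member 5 (2-4): L=3.4850, (cx,cy)=(1.0000,0.0000)
member 6 (3-4): L=3.3007, (cx,cy)=(0.5405,-0.8413)
member 7 (3-5): L=3.3503, (cx,cy)=(0.9927,-0.1203)
member 8 (4-5): L=2.8308, (cx,cy)=(0.5447,0.8386)
solve A·x = −loads:
  F[0-1] = +525.2443 N (tension)
  F[0-2] = -124.6472 N (compression)
  F[1-2] = -508.5948 N (compression)
  F[1-3] = +527.5163 N (tension)
  F[2-3] = +519.3740 N (tension)
  F[2-4] = -645.9628 N (compression)
  F[3-4] = -699.5575 N (compression)
  F[3-5] = +1185.5095 N (tension)
  F[4-5] = -1880.0133 N (compression)
  Rx@0 = -152.8300 N
  Ry@0 = -445.9686 N
  Ry@4 = +2165.1886 N

1185.509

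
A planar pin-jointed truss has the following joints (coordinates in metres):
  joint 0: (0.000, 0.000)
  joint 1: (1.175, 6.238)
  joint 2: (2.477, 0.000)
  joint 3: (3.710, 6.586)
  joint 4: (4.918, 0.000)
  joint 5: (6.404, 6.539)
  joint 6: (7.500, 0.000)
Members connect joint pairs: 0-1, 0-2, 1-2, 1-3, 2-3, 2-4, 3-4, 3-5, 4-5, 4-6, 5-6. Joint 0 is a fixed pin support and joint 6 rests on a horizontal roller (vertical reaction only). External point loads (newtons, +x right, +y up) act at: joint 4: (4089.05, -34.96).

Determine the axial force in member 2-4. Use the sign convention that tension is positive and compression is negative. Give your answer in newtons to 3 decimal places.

4095.830

N=7 nodes, M=11 members, R=3 reactions → 2N=14, M+R=14
member 0 (0-1): L=6.3477, (cx,cy)=(0.1851,0.9827)
member 1 (0-2): L=2.4770, (cx,cy)=(1.0000,0.0000)
member 2 (1-2): L=6.3724, (cx,cy)=(0.2043,-0.9789)
member 3 (1-3): L=2.5588, (cx,cy)=(0.9907,0.1360)
member 4 (2-3): L=6.7004, (cx,cy)=(0.1840,0.9829)
member 5 (2-4): L=2.4410, (cx,cy)=(1.0000,0.0000)
member 6 (3-4): L=6.6959, (cx,cy)=(0.1804,-0.9836)
member 7 (3-5): L=2.6944, (cx,cy)=(0.9998,-0.0174)
member 8 (4-5): L=6.7057, (cx,cy)=(0.2216,0.9751)
member 9 (4-6): L=2.5820, (cx,cy)=(1.0000,0.0000)
member 10 (5-6): L=6.6302, (cx,cy)=(0.1653,-0.9862)
solve A·x = −loads:
  F[0-1] = -12.2472 N (compression)
  F[0-2] = +4091.3170 N (tension)
  F[1-2] = +11.6434 N (tension)
  F[1-3] = -4.6896 N (compression)
  F[2-3] = -11.5958 N (compression)
  F[2-4] = +4095.8298 N (tension)
  F[3-4] = +12.3963 N (tension)
  F[3-5] = -9.0176 N (compression)
  F[4-5] = +23.3476 N (tension)
  F[4-6] = +3.8424 N (tension)
  F[5-6] = -23.2442 N (compression)
  Rx@0 = -4089.0500 N
  Ry@0 = +12.0356 N
  Ry@6 = +22.9244 N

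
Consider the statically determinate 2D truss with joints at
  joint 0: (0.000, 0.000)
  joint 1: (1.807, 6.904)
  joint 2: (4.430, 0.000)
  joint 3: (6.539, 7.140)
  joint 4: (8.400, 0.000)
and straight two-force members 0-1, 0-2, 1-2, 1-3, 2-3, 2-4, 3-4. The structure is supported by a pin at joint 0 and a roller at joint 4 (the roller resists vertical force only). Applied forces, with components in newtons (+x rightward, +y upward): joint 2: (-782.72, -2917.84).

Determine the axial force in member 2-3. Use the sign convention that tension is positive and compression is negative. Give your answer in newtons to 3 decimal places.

1649.699

N=5 nodes, M=7 members, R=3 reactions → 2N=10, M+R=10
member 0 (0-1): L=7.1366, (cx,cy)=(0.2532,0.9674)
member 1 (0-2): L=4.4300, (cx,cy)=(1.0000,0.0000)
member 2 (1-2): L=7.3855, (cx,cy)=(0.3552,-0.9348)
member 3 (1-3): L=4.7379, (cx,cy)=(0.9988,0.0498)
member 4 (2-3): L=7.4450, (cx,cy)=(0.2833,0.9590)
member 5 (2-4): L=3.9700, (cx,cy)=(1.0000,0.0000)
member 6 (3-4): L=7.3785, (cx,cy)=(0.2522,-0.9677)
solve A·x = −loads:
  F[0-1] = -1425.4787 N (compression)
  F[0-2] = -421.7841 N (compression)
  F[1-2] = +1428.8688 N (tension)
  F[1-3] = -869.4869 N (compression)
  F[2-3] = +1649.6991 N (tension)
  F[2-4] = +401.0828 N (tension)
  F[3-4] = -1590.2244 N (compression)
  Rx@0 = +782.7200 N
  Ry@0 = +1379.0268 N
  Ry@4 = +1538.8132 N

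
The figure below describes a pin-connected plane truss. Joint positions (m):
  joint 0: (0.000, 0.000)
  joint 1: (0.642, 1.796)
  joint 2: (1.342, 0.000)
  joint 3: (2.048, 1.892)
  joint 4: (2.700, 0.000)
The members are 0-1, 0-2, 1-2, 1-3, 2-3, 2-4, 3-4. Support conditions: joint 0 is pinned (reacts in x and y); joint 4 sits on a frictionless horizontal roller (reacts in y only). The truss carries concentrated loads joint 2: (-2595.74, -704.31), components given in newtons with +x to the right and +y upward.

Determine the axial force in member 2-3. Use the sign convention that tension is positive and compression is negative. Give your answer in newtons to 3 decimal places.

392.436

N=5 nodes, M=7 members, R=3 reactions → 2N=10, M+R=10
member 0 (0-1): L=1.9073, (cx,cy)=(0.3366,0.9416)
member 1 (0-2): L=1.3420, (cx,cy)=(1.0000,0.0000)
member 2 (1-2): L=1.9276, (cx,cy)=(0.3631,-0.9317)
member 3 (1-3): L=1.4093, (cx,cy)=(0.9977,0.0681)
member 4 (2-3): L=2.0194, (cx,cy)=(0.3496,0.9369)
member 5 (2-4): L=1.3580, (cx,cy)=(1.0000,0.0000)
member 6 (3-4): L=2.0012, (cx,cy)=(0.3258,-0.9454)
solve A·x = −loads:
  F[0-1] = -376.1939 N (compression)
  F[0-2] = -2469.1123 N (compression)
  F[1-2] = +361.3028 N (tension)
  F[1-3] = -258.4340 N (compression)
  F[2-3] = +392.4363 N (tension)
  F[2-4] = +120.6366 N (tension)
  F[3-4] = -370.2714 N (compression)
  Rx@0 = +2595.7400 N
  Ry@0 = +354.2418 N
  Ry@4 = +350.0682 N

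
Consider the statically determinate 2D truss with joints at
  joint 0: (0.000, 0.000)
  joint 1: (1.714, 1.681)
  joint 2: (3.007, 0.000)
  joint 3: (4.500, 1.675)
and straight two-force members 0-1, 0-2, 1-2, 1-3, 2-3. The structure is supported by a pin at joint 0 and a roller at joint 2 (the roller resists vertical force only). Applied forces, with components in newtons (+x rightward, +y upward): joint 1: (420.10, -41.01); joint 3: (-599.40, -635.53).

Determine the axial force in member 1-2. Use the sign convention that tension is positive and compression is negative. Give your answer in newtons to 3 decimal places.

N=4 nodes, M=5 members, R=3 reactions → 2N=8, M+R=8
member 0 (0-1): L=2.4007, (cx,cy)=(0.7139,0.7002)
member 1 (0-2): L=3.0070, (cx,cy)=(1.0000,0.0000)
member 2 (1-2): L=2.1208, (cx,cy)=(0.6097,-0.7926)
member 3 (1-3): L=2.7860, (cx,cy)=(1.0000,-0.0022)
member 4 (2-3): L=2.2438, (cx,cy)=(0.6654,0.7465)
solve A·x = −loads:
  F[0-1] = +284.0240 N (tension)
  F[0-2] = -382.0779 N (compression)
  F[1-2] = -302.5491 N (compression)
  F[1-3] = -32.8616 N (compression)
  F[2-3] = -851.4424 N (compression)
  Rx@0 = +179.3000 N
  Ry@0 = -198.8738 N
  Ry@2 = +875.4138 N

-302.549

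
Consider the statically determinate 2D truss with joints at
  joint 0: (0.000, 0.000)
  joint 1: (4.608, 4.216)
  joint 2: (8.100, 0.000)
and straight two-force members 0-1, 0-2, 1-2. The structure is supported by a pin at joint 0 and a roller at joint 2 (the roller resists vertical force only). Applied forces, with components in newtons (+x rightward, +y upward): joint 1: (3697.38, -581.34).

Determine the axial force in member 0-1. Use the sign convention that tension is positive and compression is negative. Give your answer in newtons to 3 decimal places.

N=3 nodes, M=3 members, R=3 reactions → 2N=6, M+R=6
member 0 (0-1): L=6.2457, (cx,cy)=(0.7378,0.6750)
member 1 (0-2): L=8.1000, (cx,cy)=(1.0000,0.0000)
member 2 (1-2): L=5.4744, (cx,cy)=(0.6379,-0.7701)
solve A·x = −loads:
  F[0-1] = +2479.6610 N (tension)
  F[0-2] = +1867.9064 N (tension)
  F[1-2] = -2928.2959 N (compression)
  Rx@0 = -3697.3800 N
  Ry@0 = -1673.8413 N
  Ry@2 = +2255.1813 N

2479.661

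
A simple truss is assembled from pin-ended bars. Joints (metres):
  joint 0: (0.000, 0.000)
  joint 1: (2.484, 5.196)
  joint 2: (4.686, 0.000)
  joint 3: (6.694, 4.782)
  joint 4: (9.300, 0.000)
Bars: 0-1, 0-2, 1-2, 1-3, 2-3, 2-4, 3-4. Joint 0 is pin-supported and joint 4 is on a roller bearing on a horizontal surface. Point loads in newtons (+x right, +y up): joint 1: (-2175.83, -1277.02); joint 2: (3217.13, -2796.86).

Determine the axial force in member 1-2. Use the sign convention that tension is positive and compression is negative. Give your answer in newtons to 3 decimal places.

N=5 nodes, M=7 members, R=3 reactions → 2N=10, M+R=10
member 0 (0-1): L=5.7592, (cx,cy)=(0.4313,0.9022)
member 1 (0-2): L=4.6860, (cx,cy)=(1.0000,0.0000)
member 2 (1-2): L=5.6433, (cx,cy)=(0.3902,-0.9207)
member 3 (1-3): L=4.2303, (cx,cy)=(0.9952,-0.0979)
member 4 (2-3): L=5.1865, (cx,cy)=(0.3872,0.9220)
member 5 (2-4): L=4.6140, (cx,cy)=(1.0000,0.0000)
member 6 (3-4): L=5.4460, (cx,cy)=(0.4785,-0.8781)
solve A·x = −loads:
  F[0-1] = -3922.8267 N (compression)
  F[0-2] = +2733.2467 N (tension)
  F[1-2] = +2509.8430 N (tension)
  F[1-3] = -497.8343 N (compression)
  F[2-3] = +527.0716 N (tension)
  F[2-4] = +291.3833 N (tension)
  F[3-4] = -608.9291 N (compression)
  Rx@0 = -1041.3000 N
  Ry@0 = +3539.1928 N
  Ry@4 = +534.6872 N

2509.843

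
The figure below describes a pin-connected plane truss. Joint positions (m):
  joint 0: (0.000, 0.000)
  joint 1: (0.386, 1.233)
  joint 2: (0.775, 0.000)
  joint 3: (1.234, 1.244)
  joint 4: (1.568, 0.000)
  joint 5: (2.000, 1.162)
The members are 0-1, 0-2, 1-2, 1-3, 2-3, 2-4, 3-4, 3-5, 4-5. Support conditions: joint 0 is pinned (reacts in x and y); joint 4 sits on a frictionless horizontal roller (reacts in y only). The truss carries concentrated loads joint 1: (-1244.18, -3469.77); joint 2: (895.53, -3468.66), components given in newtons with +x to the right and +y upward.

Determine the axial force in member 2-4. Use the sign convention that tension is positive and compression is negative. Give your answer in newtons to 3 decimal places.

N=6 nodes, M=9 members, R=3 reactions → 2N=12, M+R=12
member 0 (0-1): L=1.2920, (cx,cy)=(0.2988,0.9543)
member 1 (0-2): L=0.7750, (cx,cy)=(1.0000,0.0000)
member 2 (1-2): L=1.2929, (cx,cy)=(0.3009,-0.9537)
member 3 (1-3): L=0.8481, (cx,cy)=(0.9999,0.0130)
member 4 (2-3): L=1.3260, (cx,cy)=(0.3462,0.9382)
member 5 (2-4): L=0.7930, (cx,cy)=(1.0000,0.0000)
member 6 (3-4): L=1.2881, (cx,cy)=(0.2593,-0.9658)
member 7 (3-5): L=0.7704, (cx,cy)=(0.9943,-0.1064)
member 8 (4-5): L=1.2397, (cx,cy)=(0.3485,0.9373)
solve A·x = −loads:
  F[0-1] = -5604.1587 N (compression)
  F[0-2] = +1325.6469 N (tension)
  F[1-2] = +1955.8503 N (tension)
  F[1-3] = -1018.6637 N (compression)
  F[2-3] = +1709.0991 N (tension)
  F[2-4] = +426.9568 N (tension)
  F[3-4] = -1646.5417 N (compression)
  F[3-5] = -0.0000 N (tension)
  F[4-5] = +0.0000 N (tension)
  Rx@0 = +348.6500 N
  Ry@0 = +5348.2076 N
  Ry@4 = +1590.2224 N

426.957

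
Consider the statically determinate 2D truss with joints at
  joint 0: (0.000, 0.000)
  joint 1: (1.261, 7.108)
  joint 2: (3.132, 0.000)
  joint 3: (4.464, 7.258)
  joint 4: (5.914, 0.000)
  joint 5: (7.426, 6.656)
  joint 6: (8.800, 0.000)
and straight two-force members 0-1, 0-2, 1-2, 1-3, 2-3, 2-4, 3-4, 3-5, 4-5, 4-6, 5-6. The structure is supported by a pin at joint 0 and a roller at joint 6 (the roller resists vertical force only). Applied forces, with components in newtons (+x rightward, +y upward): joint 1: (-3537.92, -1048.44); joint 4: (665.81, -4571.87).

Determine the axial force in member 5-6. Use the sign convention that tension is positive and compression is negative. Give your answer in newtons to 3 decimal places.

N=7 nodes, M=11 members, R=3 reactions → 2N=14, M+R=14
member 0 (0-1): L=7.2190, (cx,cy)=(0.1747,0.9846)
member 1 (0-2): L=3.1320, (cx,cy)=(1.0000,0.0000)
member 2 (1-2): L=7.3501, (cx,cy)=(0.2546,-0.9671)
member 3 (1-3): L=3.2065, (cx,cy)=(0.9989,0.0468)
member 4 (2-3): L=7.3792, (cx,cy)=(0.1805,0.9836)
member 5 (2-4): L=2.7820, (cx,cy)=(1.0000,0.0000)
member 6 (3-4): L=7.4014, (cx,cy)=(0.1959,-0.9806)
member 7 (3-5): L=3.0226, (cx,cy)=(0.9800,-0.1992)
member 8 (4-5): L=6.8256, (cx,cy)=(0.2215,0.9752)
member 9 (4-6): L=2.8860, (cx,cy)=(1.0000,0.0000)
member 10 (5-6): L=6.7963, (cx,cy)=(0.2022,-0.9794)
solve A·x = −loads:
  F[0-1] = -5337.3013 N (compression)
  F[0-2] = -1939.7997 N (compression)
  F[1-2] = +4421.7739 N (tension)
  F[1-3] = +1481.6534 N (tension)
  F[2-3] = -4347.5287 N (compression)
  F[2-4] = -29.4618 N (compression)
  F[3-4] = +4321.2917 N (tension)
  F[3-5] = -154.3984 N (compression)
  F[4-5] = +342.8326 N (tension)
  F[4-6] = +75.3608 N (tension)
  F[5-6] = -372.7639 N (compression)
  Rx@0 = +2872.1100 N
  Ry@0 = +5255.2433 N
  Ry@6 = +365.0667 N

-372.764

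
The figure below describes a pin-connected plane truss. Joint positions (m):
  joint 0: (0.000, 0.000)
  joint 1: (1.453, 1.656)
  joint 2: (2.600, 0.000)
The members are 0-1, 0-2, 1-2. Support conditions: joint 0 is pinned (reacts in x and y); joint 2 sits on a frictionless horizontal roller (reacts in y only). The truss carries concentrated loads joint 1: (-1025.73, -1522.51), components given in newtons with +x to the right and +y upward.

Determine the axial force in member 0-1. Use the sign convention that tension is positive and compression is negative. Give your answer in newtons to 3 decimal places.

N=3 nodes, M=3 members, R=3 reactions → 2N=6, M+R=6
member 0 (0-1): L=2.2031, (cx,cy)=(0.6595,0.7517)
member 1 (0-2): L=2.6000, (cx,cy)=(1.0000,0.0000)
member 2 (1-2): L=2.0144, (cx,cy)=(0.5694,-0.8221)
solve A·x = −loads:
  F[0-1] = -1762.6902 N (compression)
  F[0-2] = +136.8211 N (tension)
  F[1-2] = -240.2940 N (compression)
  Rx@0 = +1025.7300 N
  Ry@0 = +1324.9722 N
  Ry@2 = +197.5378 N

-1762.690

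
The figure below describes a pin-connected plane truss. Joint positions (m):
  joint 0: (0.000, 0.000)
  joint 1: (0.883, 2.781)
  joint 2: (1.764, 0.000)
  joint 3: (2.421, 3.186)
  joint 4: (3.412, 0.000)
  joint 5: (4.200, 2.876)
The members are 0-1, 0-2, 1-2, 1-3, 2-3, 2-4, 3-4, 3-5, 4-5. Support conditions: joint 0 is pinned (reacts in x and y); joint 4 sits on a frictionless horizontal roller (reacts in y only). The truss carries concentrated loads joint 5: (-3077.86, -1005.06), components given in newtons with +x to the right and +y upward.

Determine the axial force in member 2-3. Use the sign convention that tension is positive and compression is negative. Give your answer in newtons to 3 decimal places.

-2040.089

N=6 nodes, M=9 members, R=3 reactions → 2N=12, M+R=12
member 0 (0-1): L=2.9178, (cx,cy)=(0.3026,0.9531)
member 1 (0-2): L=1.7640, (cx,cy)=(1.0000,0.0000)
member 2 (1-2): L=2.9172, (cx,cy)=(0.3020,-0.9533)
member 3 (1-3): L=1.5904, (cx,cy)=(0.9670,0.2546)
member 4 (2-3): L=3.2530, (cx,cy)=(0.2020,0.9794)
member 5 (2-4): L=1.6480, (cx,cy)=(1.0000,0.0000)
member 6 (3-4): L=3.3366, (cx,cy)=(0.2970,-0.9549)
member 7 (3-5): L=1.8058, (cx,cy)=(0.9852,-0.1717)
member 8 (4-5): L=2.9820, (cx,cy)=(0.2643,0.9645)
solve A·x = −loads:
  F[0-1] = -2478.4467 N (compression)
  F[0-2] = -2327.8235 N (compression)
  F[1-2] = +2095.9108 N (tension)
  F[1-3] = -1430.1497 N (compression)
  F[2-3] = -2040.0886 N (compression)
  F[2-4] = -1282.8300 N (compression)
  F[3-4] = +2961.9898 N (tension)
  F[3-5] = -2715.0821 N (compression)
  F[4-5] = -1525.3752 N (compression)
  Rx@0 = +3077.8600 N
  Ry@0 = +2362.2327 N
  Ry@4 = -1357.1727 N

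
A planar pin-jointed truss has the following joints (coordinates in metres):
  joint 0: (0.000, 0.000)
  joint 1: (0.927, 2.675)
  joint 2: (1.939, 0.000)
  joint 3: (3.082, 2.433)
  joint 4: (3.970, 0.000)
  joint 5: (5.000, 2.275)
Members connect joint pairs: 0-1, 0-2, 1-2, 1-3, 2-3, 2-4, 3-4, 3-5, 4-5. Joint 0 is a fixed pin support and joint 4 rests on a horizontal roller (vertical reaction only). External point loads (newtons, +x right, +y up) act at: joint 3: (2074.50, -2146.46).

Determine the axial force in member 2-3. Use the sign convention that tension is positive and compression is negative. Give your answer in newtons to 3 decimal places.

N=6 nodes, M=9 members, R=3 reactions → 2N=12, M+R=12
member 0 (0-1): L=2.8311, (cx,cy)=(0.3274,0.9449)
member 1 (0-2): L=1.9390, (cx,cy)=(1.0000,0.0000)
member 2 (1-2): L=2.8600, (cx,cy)=(0.3538,-0.9353)
member 3 (1-3): L=2.1685, (cx,cy)=(0.9938,-0.1116)
member 4 (2-3): L=2.6881, (cx,cy)=(0.4252,0.9051)
member 5 (2-4): L=2.0310, (cx,cy)=(1.0000,0.0000)
member 6 (3-4): L=2.5900, (cx,cy)=(0.3429,-0.9394)
member 7 (3-5): L=1.9245, (cx,cy)=(0.9966,-0.0821)
member 8 (4-5): L=2.4973, (cx,cy)=(0.4124,0.9110)
solve A·x = −loads:
  F[0-1] = +837.3983 N (tension)
  F[0-2] = +1800.3039 N (tension)
  F[1-2] = -917.8808 N (compression)
  F[1-3] = +602.7463 N (tension)
  F[2-3] = +948.5158 N (tension)
  F[2-4] = +1072.2043 N (tension)
  F[3-4] = -3127.2468 N (compression)
  F[3-5] = -0.0000 N (tension)
  F[4-5] = -0.0000 N (tension)
  Rx@0 = -2074.5000 N
  Ry@0 = -791.2348 N
  Ry@4 = +2937.6948 N

948.516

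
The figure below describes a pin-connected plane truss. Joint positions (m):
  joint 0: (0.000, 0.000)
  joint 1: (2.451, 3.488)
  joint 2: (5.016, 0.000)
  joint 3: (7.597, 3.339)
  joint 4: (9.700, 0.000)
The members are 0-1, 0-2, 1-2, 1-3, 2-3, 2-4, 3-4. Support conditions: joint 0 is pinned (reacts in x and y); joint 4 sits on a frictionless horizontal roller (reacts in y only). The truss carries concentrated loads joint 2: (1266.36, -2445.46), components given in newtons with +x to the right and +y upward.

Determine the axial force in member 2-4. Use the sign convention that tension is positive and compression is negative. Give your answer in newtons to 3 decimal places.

796.470

N=5 nodes, M=7 members, R=3 reactions → 2N=10, M+R=10
member 0 (0-1): L=4.2630, (cx,cy)=(0.5749,0.8182)
member 1 (0-2): L=5.0160, (cx,cy)=(1.0000,0.0000)
member 2 (1-2): L=4.3296, (cx,cy)=(0.5924,-0.8056)
member 3 (1-3): L=5.1482, (cx,cy)=(0.9996,-0.0289)
member 4 (2-3): L=4.2202, (cx,cy)=(0.6116,0.7912)
member 5 (2-4): L=4.6840, (cx,cy)=(1.0000,0.0000)
member 6 (3-4): L=3.9461, (cx,cy)=(0.5329,-0.8462)
solve A·x = −loads:
  F[0-1] = -1443.2749 N (compression)
  F[0-2] = +2096.1583 N (tension)
  F[1-2] = +1528.1672 N (tension)
  F[1-3] = -1735.8646 N (compression)
  F[2-3] = +1534.8352 N (tension)
  F[2-4] = +796.4696 N (tension)
  F[3-4] = -1494.4988 N (compression)
  Rx@0 = -1266.3600 N
  Ry@0 = +1180.8799 N
  Ry@4 = +1264.5801 N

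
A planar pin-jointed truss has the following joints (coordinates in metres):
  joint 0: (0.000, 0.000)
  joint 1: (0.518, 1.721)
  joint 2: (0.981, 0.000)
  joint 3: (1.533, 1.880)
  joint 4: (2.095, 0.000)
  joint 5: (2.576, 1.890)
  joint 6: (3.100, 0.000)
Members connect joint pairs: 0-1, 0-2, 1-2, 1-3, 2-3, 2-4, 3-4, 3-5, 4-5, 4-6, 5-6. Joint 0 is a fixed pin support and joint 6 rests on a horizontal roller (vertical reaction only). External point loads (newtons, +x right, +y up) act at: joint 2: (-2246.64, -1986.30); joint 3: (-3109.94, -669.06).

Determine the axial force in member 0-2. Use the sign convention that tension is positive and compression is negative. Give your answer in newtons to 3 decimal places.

-4278.454

N=7 nodes, M=11 members, R=3 reactions → 2N=14, M+R=14
member 0 (0-1): L=1.7973, (cx,cy)=(0.2882,0.9576)
member 1 (0-2): L=0.9810, (cx,cy)=(1.0000,0.0000)
member 2 (1-2): L=1.7822, (cx,cy)=(0.2598,-0.9657)
member 3 (1-3): L=1.0274, (cx,cy)=(0.9880,0.1548)
member 4 (2-3): L=1.9594, (cx,cy)=(0.2817,0.9595)
member 5 (2-4): L=1.1140, (cx,cy)=(1.0000,0.0000)
member 6 (3-4): L=1.9622, (cx,cy)=(0.2864,-0.9581)
member 7 (3-5): L=1.0430, (cx,cy)=(1.0000,0.0096)
member 8 (4-5): L=1.9502, (cx,cy)=(0.2466,0.9691)
member 9 (4-6): L=1.0050, (cx,cy)=(1.0000,0.0000)
member 10 (5-6): L=1.9613, (cx,cy)=(0.2672,-0.9636)
solve A·x = −loads:
  F[0-1] = -3740.6936 N (compression)
  F[0-2] = -4278.4539 N (compression)
  F[1-2] = +3391.4972 N (tension)
  F[1-3] = -1983.1043 N (compression)
  F[2-3] = -1343.1522 N (compression)
  F[2-4] = -772.3304 N (compression)
  F[3-4] = +972.0580 N (tension)
  F[3-5] = +493.9434 N (tension)
  F[4-5] = -961.0225 N (compression)
  F[4-6] = -256.8984 N (compression)
  F[5-6] = +961.5525 N (tension)
  Rx@0 = +5356.5800 N
  Ry@0 = +3581.9593 N
  Ry@6 = -926.5993 N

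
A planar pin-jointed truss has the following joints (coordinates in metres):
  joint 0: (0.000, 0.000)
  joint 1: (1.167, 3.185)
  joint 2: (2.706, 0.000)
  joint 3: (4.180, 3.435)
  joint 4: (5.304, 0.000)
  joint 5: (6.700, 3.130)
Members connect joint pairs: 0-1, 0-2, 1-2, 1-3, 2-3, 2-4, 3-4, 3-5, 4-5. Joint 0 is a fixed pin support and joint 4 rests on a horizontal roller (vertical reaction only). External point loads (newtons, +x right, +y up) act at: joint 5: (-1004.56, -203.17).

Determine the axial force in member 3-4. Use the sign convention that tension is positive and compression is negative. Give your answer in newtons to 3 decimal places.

677.905

N=6 nodes, M=9 members, R=3 reactions → 2N=12, M+R=12
member 0 (0-1): L=3.3921, (cx,cy)=(0.3440,0.9390)
member 1 (0-2): L=2.7060, (cx,cy)=(1.0000,0.0000)
member 2 (1-2): L=3.5373, (cx,cy)=(0.4351,-0.9004)
member 3 (1-3): L=3.0234, (cx,cy)=(0.9966,0.0827)
member 4 (2-3): L=3.7379, (cx,cy)=(0.3943,0.9190)
member 5 (2-4): L=2.5980, (cx,cy)=(1.0000,0.0000)
member 6 (3-4): L=3.6142, (cx,cy)=(0.3110,-0.9504)
member 7 (3-5): L=2.5384, (cx,cy)=(0.9928,-0.1202)
member 8 (4-5): L=3.4272, (cx,cy)=(0.4073,0.9133)
solve A·x = −loads:
  F[0-1] = -574.4017 N (compression)
  F[0-2] = -806.9439 N (compression)
  F[1-2] = +558.4023 N (tension)
  F[1-3] = -442.0759 N (compression)
  F[2-3] = -547.1184 N (compression)
  F[2-4] = -348.2480 N (compression)
  F[3-4] = +677.9047 N (tension)
  F[3-5] = -873.4642 N (compression)
  F[4-5] = -337.3780 N (compression)
  Rx@0 = +1004.5600 N
  Ry@0 = +539.3378 N
  Ry@4 = -336.1678 N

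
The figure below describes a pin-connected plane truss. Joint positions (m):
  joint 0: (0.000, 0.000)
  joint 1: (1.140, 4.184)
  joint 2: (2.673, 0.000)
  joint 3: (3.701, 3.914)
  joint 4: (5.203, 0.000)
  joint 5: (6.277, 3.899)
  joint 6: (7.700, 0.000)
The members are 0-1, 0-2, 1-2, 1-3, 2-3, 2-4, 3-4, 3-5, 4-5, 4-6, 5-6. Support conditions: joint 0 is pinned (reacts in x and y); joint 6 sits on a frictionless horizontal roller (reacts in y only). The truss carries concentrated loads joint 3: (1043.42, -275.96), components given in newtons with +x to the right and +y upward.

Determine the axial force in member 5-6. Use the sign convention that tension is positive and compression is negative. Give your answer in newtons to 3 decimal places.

N=7 nodes, M=11 members, R=3 reactions → 2N=14, M+R=14
member 0 (0-1): L=4.3365, (cx,cy)=(0.2629,0.9648)
member 1 (0-2): L=2.6730, (cx,cy)=(1.0000,0.0000)
member 2 (1-2): L=4.4560, (cx,cy)=(0.3440,-0.9390)
member 3 (1-3): L=2.5752, (cx,cy)=(0.9945,-0.1048)
member 4 (2-3): L=4.0467, (cx,cy)=(0.2540,0.9672)
member 5 (2-4): L=2.5300, (cx,cy)=(1.0000,0.0000)
member 6 (3-4): L=4.1923, (cx,cy)=(0.3583,-0.9336)
member 7 (3-5): L=2.5760, (cx,cy)=(1.0000,-0.0058)
member 8 (4-5): L=4.0442, (cx,cy)=(0.2656,0.9641)
member 9 (4-6): L=2.4970, (cx,cy)=(1.0000,0.0000)
member 10 (5-6): L=4.1506, (cx,cy)=(0.3428,-0.9394)
solve A·x = −loads:
  F[0-1] = +401.1728 N (tension)
  F[0-2] = +937.9584 N (tension)
  F[1-2] = -441.1059 N (compression)
  F[1-3] = +258.6410 N (tension)
  F[2-3] = +428.2277 N (tension)
  F[2-4] = +677.4214 N (tension)
  F[3-4] = -707.5223 N (compression)
  F[3-5] = -423.9405 N (compression)
  F[4-5] = +685.1558 N (tension)
  F[4-6] = +241.9803 N (tension)
  F[5-6] = -705.7998 N (compression)
  Rx@0 = -1043.4200 N
  Ry@0 = -387.0626 N
  Ry@6 = +663.0226 N

-705.800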